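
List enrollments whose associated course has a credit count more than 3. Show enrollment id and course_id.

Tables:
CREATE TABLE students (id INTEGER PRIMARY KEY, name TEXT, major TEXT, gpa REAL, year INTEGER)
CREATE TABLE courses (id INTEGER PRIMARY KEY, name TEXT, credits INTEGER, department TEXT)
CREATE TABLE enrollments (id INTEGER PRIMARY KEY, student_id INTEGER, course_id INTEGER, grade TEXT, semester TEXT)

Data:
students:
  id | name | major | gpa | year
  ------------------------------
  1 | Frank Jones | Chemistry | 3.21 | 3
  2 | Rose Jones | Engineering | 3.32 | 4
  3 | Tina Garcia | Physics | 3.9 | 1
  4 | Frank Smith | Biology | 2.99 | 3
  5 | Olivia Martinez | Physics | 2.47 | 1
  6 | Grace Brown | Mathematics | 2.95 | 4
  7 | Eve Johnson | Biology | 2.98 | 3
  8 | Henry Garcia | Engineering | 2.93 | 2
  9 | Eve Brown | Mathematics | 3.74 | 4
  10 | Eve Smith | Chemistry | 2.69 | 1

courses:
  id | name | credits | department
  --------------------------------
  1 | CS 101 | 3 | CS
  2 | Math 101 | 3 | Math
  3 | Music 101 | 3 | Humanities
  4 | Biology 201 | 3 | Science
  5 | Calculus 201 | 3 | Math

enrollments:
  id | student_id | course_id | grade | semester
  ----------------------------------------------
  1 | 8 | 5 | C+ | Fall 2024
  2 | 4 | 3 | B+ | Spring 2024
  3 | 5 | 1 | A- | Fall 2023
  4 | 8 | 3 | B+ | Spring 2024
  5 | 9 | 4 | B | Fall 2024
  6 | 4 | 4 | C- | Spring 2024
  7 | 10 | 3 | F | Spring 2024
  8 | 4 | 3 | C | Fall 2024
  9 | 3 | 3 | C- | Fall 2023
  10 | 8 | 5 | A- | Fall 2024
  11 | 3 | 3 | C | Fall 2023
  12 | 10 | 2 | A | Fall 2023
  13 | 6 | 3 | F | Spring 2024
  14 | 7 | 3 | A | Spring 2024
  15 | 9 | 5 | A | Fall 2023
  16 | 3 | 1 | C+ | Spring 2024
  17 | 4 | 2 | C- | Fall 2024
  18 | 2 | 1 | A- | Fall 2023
SELECT id, course_id FROM enrollments WHERE course_id IN (SELECT id FROM courses WHERE credits > 3)

Execution result:
(no rows)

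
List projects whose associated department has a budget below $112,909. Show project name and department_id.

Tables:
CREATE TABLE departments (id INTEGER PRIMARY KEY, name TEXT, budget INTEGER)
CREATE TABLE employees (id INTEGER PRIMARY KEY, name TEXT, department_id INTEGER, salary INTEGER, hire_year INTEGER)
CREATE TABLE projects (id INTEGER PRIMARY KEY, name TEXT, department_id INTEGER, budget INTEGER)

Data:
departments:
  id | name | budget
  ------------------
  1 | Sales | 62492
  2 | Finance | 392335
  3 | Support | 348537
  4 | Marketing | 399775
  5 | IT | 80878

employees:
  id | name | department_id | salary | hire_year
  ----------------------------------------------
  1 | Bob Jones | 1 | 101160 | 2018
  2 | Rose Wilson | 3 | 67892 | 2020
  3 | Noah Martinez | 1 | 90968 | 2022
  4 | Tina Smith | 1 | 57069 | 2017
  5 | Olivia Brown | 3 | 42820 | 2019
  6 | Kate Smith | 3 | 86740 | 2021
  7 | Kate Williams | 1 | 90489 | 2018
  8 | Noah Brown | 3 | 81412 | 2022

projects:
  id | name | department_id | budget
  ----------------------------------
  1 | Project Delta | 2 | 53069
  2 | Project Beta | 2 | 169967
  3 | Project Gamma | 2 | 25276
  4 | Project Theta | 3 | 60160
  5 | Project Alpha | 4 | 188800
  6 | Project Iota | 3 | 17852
SELECT name, department_id FROM projects WHERE department_id IN (SELECT id FROM departments WHERE budget < 112909)

Execution result:
(no rows)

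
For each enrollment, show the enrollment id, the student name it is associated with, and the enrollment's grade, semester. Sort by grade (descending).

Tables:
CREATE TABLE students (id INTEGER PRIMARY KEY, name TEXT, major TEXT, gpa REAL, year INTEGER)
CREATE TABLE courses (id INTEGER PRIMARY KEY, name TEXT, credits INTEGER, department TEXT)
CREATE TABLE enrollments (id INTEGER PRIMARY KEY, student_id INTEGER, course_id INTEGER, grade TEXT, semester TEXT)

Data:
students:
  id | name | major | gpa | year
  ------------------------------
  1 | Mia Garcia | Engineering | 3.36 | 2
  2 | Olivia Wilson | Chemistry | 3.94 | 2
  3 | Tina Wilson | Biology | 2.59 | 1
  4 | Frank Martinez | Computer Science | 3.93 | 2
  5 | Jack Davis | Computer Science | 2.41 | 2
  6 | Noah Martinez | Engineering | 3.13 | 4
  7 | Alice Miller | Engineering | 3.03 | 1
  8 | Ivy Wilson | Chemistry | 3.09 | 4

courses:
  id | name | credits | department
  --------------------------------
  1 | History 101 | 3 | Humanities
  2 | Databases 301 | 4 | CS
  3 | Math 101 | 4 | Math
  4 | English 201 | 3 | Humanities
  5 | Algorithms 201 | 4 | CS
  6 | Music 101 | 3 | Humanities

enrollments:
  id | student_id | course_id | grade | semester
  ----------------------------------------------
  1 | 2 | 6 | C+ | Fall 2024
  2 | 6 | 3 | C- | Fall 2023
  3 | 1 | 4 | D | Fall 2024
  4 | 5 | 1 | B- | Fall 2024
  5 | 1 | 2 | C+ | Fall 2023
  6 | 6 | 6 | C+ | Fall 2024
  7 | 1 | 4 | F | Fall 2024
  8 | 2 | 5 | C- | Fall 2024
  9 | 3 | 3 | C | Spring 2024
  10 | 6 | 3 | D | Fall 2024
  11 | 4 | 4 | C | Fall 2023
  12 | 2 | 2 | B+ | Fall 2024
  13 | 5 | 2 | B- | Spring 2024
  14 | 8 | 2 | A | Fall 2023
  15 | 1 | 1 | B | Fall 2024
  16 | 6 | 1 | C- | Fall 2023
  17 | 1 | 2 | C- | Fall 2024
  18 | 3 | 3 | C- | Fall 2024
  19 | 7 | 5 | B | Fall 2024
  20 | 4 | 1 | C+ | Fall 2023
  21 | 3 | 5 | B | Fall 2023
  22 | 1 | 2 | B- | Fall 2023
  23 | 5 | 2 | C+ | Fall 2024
SELECT c.id, p.name AS student, c.grade, c.semester FROM enrollments c JOIN students p ON c.student_id = p.id ORDER BY c.grade DESC

Execution result:
id | student | grade | semester
7 | Mia Garcia | F | Fall 2024
3 | Mia Garcia | D | Fall 2024
10 | Noah Martinez | D | Fall 2024
2 | Noah Martinez | C- | Fall 2023
8 | Olivia Wilson | C- | Fall 2024
16 | Noah Martinez | C- | Fall 2023
17 | Mia Garcia | C- | Fall 2024
18 | Tina Wilson | C- | Fall 2024
1 | Olivia Wilson | C+ | Fall 2024
5 | Mia Garcia | C+ | Fall 2023
6 | Noah Martinez | C+ | Fall 2024
20 | Frank Martinez | C+ | Fall 2023
23 | Jack Davis | C+ | Fall 2024
9 | Tina Wilson | C | Spring 2024
11 | Frank Martinez | C | Fall 2023
4 | Jack Davis | B- | Fall 2024
13 | Jack Davis | B- | Spring 2024
22 | Mia Garcia | B- | Fall 2023
12 | Olivia Wilson | B+ | Fall 2024
15 | Mia Garcia | B | Fall 2024
19 | Alice Miller | B | Fall 2024
21 | Tina Wilson | B | Fall 2023
14 | Ivy Wilson | A | Fall 2023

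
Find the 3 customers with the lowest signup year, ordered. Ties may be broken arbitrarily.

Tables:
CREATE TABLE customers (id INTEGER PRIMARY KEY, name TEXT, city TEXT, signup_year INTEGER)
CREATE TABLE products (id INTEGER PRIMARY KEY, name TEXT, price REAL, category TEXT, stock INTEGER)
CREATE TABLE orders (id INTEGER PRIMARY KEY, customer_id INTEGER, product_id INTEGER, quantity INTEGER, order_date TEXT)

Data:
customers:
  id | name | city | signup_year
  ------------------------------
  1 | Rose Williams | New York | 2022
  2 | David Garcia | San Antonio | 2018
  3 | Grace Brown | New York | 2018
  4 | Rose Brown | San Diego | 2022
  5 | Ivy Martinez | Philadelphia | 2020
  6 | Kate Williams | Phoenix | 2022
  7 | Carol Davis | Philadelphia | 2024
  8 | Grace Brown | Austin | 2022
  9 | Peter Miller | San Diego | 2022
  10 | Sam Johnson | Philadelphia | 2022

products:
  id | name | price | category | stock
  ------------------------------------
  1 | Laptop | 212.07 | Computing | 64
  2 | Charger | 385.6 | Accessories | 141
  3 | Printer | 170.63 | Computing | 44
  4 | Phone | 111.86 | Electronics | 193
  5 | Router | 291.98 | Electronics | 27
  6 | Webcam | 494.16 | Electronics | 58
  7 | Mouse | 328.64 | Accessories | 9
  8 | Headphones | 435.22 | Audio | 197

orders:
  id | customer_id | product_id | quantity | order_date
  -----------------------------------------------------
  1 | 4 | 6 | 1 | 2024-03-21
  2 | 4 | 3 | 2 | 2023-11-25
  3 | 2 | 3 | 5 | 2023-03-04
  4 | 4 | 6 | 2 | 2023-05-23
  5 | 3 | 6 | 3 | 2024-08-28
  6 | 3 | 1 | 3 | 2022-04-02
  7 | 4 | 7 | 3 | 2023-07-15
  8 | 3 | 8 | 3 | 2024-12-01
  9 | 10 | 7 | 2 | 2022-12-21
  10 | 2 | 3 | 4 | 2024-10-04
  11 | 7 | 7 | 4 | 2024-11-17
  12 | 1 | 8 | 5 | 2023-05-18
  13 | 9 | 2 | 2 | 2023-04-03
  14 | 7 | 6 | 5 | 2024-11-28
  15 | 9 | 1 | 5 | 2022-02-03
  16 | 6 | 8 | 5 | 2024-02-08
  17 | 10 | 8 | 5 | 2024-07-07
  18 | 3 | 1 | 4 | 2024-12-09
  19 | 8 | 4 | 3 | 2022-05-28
SELECT name, signup_year FROM customers ORDER BY signup_year ASC LIMIT 3

Execution result:
name | signup_year
David Garcia | 2018
Grace Brown | 2018
Ivy Martinez | 2020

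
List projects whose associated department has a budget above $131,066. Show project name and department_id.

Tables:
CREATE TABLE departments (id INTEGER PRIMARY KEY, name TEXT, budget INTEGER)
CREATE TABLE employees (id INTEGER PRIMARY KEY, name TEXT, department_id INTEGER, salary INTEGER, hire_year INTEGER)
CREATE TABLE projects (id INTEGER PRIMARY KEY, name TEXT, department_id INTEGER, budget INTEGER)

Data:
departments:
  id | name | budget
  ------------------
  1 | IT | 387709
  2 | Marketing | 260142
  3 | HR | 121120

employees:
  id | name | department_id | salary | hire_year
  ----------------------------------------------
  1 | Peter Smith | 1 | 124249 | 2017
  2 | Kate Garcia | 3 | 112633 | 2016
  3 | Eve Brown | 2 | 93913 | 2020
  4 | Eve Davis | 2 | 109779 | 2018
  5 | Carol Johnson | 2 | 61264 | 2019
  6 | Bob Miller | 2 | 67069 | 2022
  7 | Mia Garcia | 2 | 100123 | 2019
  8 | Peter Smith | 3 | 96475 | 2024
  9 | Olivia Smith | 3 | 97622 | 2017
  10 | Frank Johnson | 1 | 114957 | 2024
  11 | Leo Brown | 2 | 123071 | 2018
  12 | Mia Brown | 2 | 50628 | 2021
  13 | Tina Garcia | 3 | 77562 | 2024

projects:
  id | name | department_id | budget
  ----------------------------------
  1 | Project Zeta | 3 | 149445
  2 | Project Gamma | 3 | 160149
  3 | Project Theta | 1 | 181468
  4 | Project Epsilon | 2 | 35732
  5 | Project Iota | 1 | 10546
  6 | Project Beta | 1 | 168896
SELECT name, department_id FROM projects WHERE department_id IN (SELECT id FROM departments WHERE budget > 131066)

Execution result:
name | department_id
Project Theta | 1
Project Epsilon | 2
Project Iota | 1
Project Beta | 1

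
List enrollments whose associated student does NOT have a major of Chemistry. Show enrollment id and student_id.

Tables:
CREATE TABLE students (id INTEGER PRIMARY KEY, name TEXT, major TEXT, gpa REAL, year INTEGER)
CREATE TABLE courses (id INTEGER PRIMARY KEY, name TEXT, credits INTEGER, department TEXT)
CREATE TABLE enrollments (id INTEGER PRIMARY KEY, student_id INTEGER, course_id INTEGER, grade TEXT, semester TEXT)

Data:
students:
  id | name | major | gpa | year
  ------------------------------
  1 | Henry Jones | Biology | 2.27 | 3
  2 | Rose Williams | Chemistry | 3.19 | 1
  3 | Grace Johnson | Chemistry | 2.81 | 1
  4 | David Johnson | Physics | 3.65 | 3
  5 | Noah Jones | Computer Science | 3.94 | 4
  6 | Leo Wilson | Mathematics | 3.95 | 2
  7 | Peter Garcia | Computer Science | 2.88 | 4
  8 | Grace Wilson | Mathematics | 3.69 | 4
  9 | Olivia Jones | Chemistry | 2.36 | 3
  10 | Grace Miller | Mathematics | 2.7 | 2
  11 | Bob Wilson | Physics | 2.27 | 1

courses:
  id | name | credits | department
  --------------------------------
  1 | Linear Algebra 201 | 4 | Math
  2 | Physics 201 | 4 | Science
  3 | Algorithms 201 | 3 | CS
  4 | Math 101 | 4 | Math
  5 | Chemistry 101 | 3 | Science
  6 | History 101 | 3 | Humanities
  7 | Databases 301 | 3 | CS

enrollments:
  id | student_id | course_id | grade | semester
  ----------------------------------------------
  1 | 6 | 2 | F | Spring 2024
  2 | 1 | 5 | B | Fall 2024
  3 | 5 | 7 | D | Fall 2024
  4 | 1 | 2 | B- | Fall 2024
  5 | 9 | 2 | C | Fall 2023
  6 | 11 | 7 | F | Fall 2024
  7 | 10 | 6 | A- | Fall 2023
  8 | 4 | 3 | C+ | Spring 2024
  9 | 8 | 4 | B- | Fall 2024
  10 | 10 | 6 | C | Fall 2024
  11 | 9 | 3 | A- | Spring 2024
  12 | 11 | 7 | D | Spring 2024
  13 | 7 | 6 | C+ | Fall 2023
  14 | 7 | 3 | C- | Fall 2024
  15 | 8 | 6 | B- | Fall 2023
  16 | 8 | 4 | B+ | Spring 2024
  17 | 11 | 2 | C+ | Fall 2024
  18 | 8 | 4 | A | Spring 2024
SELECT id, student_id FROM enrollments WHERE student_id NOT IN (SELECT id FROM students WHERE major = 'Chemistry')

Execution result:
id | student_id
1 | 6
2 | 1
3 | 5
4 | 1
6 | 11
7 | 10
8 | 4
9 | 8
10 | 10
12 | 11
13 | 7
14 | 7
15 | 8
16 | 8
17 | 11
18 | 8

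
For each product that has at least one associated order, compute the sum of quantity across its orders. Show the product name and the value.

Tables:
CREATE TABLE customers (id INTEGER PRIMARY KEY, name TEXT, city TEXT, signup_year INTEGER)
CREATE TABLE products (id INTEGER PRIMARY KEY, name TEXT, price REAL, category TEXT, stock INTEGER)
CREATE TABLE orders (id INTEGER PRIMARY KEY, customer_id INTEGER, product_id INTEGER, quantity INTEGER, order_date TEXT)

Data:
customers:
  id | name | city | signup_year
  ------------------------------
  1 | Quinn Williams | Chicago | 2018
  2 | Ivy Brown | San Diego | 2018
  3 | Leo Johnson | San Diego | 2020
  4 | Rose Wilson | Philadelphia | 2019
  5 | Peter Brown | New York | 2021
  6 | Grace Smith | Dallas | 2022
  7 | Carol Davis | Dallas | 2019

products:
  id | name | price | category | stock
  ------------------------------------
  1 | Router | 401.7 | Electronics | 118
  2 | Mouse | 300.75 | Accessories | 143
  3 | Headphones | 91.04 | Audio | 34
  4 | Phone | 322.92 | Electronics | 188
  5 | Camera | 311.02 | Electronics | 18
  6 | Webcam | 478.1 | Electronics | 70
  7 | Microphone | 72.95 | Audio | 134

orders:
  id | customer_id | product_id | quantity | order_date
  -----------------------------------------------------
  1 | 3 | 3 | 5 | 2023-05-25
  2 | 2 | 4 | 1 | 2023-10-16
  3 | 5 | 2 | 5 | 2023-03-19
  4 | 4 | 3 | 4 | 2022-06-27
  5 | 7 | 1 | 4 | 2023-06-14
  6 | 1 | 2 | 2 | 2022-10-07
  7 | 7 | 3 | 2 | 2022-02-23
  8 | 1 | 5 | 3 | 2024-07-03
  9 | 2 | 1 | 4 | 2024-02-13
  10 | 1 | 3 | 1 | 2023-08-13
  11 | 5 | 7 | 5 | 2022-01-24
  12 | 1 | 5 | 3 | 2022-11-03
SELECT p.name, SUM(c.quantity) AS sum_quantity FROM orders c JOIN products p ON c.product_id = p.id GROUP BY p.id, p.name

Execution result:
name | sum_quantity
Router | 8
Mouse | 7
Headphones | 12
Phone | 1
Camera | 6
Microphone | 5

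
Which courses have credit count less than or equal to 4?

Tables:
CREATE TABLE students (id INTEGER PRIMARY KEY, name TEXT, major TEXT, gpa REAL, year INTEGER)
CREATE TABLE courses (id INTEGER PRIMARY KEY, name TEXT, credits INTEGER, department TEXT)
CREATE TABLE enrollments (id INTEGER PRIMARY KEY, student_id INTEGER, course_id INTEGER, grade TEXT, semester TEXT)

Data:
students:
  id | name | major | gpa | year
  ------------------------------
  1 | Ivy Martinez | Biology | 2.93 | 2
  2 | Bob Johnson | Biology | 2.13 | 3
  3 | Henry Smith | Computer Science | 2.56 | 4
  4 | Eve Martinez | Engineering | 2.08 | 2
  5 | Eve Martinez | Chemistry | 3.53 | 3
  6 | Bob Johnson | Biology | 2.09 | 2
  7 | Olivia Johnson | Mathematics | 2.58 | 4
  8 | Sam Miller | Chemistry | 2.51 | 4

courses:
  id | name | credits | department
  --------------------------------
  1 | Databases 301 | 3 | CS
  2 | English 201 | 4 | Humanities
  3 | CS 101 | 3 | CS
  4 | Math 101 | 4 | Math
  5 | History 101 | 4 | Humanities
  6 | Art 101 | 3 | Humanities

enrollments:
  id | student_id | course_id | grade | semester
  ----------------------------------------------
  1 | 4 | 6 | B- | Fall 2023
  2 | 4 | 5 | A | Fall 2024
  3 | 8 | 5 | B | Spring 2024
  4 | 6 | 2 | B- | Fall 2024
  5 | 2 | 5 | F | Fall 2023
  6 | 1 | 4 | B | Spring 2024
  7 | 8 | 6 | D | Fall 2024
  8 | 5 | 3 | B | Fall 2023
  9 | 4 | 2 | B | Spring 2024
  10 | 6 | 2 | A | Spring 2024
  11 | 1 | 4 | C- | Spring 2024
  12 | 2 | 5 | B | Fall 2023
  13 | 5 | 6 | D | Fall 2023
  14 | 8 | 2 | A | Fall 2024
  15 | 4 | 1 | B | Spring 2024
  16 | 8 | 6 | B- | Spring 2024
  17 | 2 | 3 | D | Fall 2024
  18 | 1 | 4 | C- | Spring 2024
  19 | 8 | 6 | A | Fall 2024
SELECT name, credits FROM courses WHERE credits <= 4

Execution result:
name | credits
Databases 301 | 3
English 201 | 4
CS 101 | 3
Math 101 | 4
History 101 | 4
Art 101 | 3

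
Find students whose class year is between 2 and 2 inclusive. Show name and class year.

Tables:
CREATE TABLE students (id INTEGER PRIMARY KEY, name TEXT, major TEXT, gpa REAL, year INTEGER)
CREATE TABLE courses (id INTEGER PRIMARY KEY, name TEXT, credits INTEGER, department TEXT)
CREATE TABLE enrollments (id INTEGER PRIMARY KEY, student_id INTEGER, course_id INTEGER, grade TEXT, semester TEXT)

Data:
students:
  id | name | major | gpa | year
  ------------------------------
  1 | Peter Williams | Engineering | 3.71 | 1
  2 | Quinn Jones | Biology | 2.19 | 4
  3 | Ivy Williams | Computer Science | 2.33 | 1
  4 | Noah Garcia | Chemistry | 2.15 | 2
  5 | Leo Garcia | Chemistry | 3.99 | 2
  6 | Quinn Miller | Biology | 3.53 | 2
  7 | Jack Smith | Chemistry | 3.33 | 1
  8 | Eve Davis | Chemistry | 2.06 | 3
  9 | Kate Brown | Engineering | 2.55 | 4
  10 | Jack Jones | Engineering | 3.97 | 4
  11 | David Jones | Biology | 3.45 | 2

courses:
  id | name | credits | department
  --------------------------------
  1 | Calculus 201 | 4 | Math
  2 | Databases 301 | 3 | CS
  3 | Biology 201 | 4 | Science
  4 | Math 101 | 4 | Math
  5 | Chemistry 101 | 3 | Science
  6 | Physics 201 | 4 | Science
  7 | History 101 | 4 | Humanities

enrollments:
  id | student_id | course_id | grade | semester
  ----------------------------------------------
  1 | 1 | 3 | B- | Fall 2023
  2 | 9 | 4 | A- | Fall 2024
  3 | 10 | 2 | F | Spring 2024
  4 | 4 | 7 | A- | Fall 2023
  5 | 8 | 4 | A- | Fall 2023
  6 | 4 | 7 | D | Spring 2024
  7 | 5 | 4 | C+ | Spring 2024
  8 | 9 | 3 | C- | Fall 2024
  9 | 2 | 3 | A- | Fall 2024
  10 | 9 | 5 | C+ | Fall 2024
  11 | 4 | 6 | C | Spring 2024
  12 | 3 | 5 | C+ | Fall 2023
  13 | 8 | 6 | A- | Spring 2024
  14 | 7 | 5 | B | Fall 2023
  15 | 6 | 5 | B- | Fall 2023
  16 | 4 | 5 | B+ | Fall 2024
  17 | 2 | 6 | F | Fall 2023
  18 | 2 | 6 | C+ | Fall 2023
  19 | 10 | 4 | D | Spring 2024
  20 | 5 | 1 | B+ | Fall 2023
SELECT name, year FROM students WHERE year BETWEEN 2 AND 2

Execution result:
name | year
Noah Garcia | 2
Leo Garcia | 2
Quinn Miller | 2
David Jones | 2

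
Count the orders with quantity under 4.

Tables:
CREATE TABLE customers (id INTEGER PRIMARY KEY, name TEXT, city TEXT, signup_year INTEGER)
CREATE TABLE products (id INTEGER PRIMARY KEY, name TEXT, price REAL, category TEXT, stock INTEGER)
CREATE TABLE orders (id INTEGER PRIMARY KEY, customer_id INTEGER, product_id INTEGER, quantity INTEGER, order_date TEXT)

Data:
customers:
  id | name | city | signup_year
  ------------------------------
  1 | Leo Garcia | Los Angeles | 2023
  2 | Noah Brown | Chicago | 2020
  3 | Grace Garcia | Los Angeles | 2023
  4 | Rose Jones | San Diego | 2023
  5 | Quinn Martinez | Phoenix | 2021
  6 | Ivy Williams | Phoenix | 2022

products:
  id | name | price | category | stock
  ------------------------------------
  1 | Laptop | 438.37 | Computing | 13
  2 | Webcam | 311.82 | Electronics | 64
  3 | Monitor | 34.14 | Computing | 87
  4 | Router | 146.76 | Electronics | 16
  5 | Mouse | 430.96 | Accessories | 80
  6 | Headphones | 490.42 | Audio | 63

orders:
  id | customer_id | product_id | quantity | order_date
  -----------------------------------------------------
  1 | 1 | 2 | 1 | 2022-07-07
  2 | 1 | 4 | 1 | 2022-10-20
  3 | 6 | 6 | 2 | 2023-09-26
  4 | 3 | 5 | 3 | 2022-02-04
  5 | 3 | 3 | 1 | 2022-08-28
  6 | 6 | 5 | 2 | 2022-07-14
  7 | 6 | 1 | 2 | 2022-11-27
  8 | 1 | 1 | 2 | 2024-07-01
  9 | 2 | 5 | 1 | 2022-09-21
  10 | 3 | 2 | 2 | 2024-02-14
SELECT COUNT(*) FROM orders WHERE quantity < 4

Execution result:
10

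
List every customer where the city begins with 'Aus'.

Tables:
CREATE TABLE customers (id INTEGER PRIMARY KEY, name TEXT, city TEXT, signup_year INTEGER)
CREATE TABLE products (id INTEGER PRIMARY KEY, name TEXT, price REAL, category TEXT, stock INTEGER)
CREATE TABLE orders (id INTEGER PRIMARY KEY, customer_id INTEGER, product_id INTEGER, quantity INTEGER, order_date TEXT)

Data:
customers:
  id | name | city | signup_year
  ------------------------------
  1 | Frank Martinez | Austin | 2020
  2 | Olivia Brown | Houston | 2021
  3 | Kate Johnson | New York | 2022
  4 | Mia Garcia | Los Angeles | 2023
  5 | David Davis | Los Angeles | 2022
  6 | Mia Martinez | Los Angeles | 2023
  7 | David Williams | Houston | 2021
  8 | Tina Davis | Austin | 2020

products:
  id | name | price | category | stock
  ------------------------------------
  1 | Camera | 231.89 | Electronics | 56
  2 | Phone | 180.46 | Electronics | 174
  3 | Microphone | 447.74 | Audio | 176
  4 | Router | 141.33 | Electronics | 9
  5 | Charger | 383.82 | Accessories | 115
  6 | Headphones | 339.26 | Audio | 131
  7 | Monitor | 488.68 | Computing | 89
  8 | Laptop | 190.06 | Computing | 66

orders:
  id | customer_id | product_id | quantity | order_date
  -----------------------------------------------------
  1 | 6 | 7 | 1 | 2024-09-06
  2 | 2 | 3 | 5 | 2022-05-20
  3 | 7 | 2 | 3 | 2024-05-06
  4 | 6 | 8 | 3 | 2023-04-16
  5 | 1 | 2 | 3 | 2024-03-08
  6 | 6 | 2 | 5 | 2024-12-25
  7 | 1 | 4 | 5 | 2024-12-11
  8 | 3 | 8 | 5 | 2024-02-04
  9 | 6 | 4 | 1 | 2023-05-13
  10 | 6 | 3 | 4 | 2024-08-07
SELECT name, city FROM customers WHERE city LIKE 'Aus%'

Execution result:
name | city
Frank Martinez | Austin
Tina Davis | Austin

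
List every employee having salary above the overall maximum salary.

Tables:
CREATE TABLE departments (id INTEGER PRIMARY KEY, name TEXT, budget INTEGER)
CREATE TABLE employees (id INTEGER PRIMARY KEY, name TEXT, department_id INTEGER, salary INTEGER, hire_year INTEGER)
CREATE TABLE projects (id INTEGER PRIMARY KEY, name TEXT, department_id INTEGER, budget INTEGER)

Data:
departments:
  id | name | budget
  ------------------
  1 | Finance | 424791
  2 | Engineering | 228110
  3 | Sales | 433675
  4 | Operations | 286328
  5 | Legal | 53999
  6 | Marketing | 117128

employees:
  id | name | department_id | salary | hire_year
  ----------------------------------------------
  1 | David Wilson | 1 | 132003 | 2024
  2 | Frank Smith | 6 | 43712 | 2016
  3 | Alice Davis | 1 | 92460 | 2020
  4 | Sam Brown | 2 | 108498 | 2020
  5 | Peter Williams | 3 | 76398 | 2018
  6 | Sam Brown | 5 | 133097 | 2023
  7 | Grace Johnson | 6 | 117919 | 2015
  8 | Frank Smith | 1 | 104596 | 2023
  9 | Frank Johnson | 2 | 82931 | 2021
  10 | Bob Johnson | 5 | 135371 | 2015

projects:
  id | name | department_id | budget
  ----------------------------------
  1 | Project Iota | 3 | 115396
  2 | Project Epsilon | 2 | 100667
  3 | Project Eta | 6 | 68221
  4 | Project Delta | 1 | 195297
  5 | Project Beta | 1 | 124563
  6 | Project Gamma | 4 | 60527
SELECT name, salary FROM employees WHERE salary > (SELECT MAX(salary) FROM employees)

Execution result:
(no rows)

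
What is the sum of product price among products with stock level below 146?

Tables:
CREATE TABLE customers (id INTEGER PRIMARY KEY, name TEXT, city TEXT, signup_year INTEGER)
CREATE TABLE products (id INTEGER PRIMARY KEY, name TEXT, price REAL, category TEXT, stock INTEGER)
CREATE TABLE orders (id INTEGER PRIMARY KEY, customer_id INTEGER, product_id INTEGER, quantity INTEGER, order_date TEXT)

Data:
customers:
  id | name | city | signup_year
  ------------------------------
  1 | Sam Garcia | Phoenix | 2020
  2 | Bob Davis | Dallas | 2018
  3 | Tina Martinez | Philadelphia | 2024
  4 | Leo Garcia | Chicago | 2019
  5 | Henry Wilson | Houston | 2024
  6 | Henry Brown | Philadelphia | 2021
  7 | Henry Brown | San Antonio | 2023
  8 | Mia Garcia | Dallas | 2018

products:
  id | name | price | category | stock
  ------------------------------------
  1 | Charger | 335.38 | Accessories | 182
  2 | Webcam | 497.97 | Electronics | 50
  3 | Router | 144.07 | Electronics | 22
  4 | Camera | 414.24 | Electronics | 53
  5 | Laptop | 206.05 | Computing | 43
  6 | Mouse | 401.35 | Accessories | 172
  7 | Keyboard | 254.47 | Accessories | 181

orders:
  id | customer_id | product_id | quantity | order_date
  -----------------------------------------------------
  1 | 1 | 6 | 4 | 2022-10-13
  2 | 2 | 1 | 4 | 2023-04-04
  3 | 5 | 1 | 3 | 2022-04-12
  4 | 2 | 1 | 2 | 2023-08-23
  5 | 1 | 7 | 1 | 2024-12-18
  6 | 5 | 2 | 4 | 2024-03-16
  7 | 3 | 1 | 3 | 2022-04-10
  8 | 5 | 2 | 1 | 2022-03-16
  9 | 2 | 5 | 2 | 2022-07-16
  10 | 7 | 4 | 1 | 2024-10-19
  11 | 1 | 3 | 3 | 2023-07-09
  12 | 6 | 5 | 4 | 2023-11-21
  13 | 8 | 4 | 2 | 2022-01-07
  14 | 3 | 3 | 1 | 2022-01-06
SELECT SUM(price) FROM products WHERE stock < 146

Execution result:
1262.33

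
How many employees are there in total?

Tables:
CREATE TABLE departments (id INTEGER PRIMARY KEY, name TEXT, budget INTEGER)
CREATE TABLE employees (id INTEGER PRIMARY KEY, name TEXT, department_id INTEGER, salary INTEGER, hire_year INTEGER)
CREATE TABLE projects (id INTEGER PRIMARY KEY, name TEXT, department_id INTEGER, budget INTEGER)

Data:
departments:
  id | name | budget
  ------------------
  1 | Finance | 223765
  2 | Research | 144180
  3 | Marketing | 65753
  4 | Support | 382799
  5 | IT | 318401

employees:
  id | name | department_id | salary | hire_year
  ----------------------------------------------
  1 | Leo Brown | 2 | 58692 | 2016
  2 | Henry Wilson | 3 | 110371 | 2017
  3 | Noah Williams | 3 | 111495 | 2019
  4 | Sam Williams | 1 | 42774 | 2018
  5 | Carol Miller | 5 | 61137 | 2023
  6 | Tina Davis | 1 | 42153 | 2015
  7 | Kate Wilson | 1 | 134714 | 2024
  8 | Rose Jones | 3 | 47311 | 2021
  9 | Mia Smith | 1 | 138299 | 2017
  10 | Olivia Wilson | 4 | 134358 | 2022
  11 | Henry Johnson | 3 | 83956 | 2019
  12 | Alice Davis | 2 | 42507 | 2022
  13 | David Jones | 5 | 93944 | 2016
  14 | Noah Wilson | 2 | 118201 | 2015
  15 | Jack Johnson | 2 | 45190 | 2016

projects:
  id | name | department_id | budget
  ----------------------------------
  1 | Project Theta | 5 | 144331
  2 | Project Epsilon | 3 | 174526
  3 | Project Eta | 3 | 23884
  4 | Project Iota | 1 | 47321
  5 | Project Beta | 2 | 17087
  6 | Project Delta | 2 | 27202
SELECT COUNT(*) FROM employees

Execution result:
15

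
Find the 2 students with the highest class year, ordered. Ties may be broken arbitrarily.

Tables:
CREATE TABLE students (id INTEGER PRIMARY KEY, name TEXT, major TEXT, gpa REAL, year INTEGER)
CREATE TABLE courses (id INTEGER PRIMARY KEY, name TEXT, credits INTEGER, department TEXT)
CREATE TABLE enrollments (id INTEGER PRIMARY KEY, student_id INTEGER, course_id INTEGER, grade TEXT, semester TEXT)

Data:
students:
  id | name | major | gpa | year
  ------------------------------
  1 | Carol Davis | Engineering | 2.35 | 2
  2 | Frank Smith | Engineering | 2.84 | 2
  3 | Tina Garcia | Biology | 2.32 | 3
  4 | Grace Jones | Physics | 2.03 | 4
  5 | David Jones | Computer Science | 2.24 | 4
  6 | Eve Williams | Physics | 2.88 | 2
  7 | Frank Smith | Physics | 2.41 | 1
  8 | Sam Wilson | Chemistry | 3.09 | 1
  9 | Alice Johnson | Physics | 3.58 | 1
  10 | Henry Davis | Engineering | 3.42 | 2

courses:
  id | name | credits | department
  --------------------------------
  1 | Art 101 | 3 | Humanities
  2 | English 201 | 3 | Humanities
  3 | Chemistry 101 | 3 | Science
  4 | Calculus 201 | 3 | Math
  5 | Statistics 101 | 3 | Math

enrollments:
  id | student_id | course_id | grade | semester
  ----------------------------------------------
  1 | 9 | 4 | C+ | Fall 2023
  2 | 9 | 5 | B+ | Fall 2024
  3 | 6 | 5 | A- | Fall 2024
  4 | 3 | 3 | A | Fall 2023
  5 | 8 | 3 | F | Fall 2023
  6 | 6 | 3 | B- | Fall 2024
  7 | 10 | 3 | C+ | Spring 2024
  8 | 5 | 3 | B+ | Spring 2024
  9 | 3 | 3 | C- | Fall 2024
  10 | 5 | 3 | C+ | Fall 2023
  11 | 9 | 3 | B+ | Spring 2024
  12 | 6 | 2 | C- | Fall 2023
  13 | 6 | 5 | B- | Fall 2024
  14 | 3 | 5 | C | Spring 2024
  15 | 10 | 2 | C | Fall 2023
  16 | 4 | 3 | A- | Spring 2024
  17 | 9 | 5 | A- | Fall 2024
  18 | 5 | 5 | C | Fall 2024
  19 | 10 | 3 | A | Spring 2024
SELECT name, year FROM students ORDER BY year DESC LIMIT 2

Execution result:
name | year
Grace Jones | 4
David Jones | 4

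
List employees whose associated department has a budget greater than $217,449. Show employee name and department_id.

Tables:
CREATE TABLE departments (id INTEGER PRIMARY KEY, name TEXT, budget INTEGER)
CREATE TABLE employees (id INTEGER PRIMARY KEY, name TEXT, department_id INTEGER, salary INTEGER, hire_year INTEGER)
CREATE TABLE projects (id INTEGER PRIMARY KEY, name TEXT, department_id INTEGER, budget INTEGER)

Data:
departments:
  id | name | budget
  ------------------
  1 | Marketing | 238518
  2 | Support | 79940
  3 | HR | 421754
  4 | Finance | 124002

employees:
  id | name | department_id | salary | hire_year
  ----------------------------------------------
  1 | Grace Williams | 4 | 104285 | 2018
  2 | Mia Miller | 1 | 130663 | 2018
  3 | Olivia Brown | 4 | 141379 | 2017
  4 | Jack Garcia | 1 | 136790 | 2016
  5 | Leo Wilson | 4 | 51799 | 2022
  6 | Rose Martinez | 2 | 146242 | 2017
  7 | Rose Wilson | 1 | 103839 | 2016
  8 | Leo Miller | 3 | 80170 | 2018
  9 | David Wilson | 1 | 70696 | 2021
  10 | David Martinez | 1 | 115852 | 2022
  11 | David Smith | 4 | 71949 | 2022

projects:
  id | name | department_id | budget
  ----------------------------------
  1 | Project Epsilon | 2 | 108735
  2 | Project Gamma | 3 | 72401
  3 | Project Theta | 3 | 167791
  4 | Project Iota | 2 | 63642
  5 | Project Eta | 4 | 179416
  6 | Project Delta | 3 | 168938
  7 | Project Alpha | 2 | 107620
SELECT name, department_id FROM employees WHERE department_id IN (SELECT id FROM departments WHERE budget > 217449)

Execution result:
name | department_id
Mia Miller | 1
Jack Garcia | 1
Rose Wilson | 1
Leo Miller | 3
David Wilson | 1
David Martinez | 1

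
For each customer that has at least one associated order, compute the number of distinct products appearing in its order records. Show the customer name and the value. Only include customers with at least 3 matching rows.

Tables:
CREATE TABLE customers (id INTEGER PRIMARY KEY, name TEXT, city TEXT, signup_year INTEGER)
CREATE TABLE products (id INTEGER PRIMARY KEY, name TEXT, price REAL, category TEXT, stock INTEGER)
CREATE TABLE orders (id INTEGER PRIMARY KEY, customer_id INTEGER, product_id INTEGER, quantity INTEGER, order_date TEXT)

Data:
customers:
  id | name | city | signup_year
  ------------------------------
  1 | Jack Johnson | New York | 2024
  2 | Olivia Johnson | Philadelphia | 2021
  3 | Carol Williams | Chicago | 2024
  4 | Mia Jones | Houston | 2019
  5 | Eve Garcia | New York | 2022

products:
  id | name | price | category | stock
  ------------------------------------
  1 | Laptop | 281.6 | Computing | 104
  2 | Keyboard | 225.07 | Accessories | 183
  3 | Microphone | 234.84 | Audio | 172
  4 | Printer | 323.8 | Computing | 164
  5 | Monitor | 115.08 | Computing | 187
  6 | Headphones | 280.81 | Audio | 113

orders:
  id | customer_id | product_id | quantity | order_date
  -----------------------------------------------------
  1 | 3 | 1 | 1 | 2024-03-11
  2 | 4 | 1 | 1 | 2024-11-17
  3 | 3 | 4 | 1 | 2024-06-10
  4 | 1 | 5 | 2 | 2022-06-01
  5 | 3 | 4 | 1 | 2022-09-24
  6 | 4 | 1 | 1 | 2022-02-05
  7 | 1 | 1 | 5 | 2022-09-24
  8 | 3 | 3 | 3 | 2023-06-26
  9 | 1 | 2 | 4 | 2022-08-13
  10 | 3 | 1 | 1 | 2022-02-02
SELECT p.name, COUNT(DISTINCT c.product_id) AS distinct_product_count FROM orders c JOIN customers p ON c.customer_id = p.id GROUP BY p.id, p.name HAVING COUNT(*) >= 3

Execution result:
name | distinct_product_count
Jack Johnson | 3
Carol Williams | 3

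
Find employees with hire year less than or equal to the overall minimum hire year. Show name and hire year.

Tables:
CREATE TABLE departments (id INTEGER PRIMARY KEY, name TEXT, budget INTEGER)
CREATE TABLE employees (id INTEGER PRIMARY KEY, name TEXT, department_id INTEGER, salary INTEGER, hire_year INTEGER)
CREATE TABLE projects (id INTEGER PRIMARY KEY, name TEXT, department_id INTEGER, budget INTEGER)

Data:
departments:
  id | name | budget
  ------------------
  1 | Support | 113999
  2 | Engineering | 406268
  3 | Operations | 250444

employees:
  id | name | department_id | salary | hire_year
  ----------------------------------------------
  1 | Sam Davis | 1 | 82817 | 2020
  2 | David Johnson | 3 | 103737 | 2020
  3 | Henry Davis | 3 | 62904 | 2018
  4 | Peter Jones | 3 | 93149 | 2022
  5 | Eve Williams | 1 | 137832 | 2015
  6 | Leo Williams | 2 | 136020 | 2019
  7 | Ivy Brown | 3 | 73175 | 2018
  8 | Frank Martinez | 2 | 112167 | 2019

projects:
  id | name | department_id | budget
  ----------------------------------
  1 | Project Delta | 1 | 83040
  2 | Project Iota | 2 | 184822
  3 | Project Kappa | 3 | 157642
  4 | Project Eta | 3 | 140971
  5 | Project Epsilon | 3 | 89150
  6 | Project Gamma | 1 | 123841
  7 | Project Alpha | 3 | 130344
SELECT name, hire_year FROM employees WHERE hire_year <= (SELECT MIN(hire_year) FROM employees)

Execution result:
name | hire_year
Eve Williams | 2015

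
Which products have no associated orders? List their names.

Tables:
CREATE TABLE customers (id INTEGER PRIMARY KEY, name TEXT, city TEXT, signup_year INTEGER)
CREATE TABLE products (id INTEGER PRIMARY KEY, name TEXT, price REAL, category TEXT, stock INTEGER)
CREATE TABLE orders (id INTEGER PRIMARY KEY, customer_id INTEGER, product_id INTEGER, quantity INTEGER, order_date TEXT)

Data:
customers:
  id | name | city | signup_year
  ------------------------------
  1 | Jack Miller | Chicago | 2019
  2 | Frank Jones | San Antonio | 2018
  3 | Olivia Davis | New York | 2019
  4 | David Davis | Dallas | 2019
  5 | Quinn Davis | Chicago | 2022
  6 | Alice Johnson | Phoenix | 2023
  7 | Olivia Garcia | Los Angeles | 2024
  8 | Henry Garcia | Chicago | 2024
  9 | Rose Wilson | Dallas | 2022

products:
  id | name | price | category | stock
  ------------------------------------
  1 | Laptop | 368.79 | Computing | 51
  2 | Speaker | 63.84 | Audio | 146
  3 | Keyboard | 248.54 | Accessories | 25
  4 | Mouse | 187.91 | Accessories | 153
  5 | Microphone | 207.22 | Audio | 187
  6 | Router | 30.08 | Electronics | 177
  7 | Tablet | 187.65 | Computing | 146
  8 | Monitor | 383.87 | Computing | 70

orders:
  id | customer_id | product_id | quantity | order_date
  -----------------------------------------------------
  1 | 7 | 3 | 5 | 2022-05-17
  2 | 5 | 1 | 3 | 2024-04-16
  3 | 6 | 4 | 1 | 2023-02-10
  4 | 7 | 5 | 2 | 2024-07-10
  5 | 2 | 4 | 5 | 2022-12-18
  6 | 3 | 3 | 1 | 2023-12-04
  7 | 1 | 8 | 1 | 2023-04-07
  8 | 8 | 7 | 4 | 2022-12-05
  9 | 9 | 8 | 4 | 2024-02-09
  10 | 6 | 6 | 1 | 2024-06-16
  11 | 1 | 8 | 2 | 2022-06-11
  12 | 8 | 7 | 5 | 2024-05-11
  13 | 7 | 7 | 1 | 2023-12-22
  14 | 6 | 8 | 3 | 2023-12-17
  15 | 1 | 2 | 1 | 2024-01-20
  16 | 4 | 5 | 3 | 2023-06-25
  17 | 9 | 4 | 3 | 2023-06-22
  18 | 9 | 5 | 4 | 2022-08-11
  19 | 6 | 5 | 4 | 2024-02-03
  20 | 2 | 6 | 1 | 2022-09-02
SELECT p.name FROM products p LEFT JOIN orders c ON c.product_id = p.id WHERE c.id IS NULL

Execution result:
(no rows)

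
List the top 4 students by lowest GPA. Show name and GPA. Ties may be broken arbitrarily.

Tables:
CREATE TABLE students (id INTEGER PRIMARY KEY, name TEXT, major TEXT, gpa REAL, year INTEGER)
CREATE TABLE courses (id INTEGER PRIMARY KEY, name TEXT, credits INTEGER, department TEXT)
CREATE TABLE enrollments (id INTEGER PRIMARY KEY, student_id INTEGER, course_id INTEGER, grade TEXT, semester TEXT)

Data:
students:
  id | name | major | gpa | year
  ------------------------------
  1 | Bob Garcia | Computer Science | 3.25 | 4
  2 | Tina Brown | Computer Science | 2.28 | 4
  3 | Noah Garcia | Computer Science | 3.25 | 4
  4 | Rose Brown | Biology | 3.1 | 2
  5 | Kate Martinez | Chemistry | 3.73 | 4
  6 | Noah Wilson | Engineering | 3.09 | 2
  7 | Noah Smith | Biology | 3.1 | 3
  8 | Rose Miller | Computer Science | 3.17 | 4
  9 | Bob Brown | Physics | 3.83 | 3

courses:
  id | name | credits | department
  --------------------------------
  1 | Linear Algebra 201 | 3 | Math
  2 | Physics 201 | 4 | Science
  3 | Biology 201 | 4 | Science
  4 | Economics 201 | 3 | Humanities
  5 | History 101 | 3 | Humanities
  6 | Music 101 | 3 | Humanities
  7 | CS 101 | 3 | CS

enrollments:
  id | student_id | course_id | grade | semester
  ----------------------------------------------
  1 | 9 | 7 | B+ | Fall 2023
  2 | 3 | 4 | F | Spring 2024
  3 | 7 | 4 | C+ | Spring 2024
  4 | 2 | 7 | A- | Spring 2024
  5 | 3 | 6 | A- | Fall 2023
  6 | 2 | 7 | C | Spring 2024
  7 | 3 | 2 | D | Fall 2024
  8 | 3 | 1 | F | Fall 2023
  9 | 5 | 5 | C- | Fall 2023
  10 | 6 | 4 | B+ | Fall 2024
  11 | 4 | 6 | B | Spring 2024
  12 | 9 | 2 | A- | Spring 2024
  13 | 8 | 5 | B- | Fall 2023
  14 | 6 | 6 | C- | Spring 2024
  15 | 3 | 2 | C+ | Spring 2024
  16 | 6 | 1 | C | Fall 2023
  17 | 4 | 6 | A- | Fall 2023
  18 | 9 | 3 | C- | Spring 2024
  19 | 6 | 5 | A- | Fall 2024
SELECT name, gpa FROM students ORDER BY gpa ASC LIMIT 4

Execution result:
name | gpa
Tina Brown | 2.28
Noah Wilson | 3.09
Rose Brown | 3.10
Noah Smith | 3.10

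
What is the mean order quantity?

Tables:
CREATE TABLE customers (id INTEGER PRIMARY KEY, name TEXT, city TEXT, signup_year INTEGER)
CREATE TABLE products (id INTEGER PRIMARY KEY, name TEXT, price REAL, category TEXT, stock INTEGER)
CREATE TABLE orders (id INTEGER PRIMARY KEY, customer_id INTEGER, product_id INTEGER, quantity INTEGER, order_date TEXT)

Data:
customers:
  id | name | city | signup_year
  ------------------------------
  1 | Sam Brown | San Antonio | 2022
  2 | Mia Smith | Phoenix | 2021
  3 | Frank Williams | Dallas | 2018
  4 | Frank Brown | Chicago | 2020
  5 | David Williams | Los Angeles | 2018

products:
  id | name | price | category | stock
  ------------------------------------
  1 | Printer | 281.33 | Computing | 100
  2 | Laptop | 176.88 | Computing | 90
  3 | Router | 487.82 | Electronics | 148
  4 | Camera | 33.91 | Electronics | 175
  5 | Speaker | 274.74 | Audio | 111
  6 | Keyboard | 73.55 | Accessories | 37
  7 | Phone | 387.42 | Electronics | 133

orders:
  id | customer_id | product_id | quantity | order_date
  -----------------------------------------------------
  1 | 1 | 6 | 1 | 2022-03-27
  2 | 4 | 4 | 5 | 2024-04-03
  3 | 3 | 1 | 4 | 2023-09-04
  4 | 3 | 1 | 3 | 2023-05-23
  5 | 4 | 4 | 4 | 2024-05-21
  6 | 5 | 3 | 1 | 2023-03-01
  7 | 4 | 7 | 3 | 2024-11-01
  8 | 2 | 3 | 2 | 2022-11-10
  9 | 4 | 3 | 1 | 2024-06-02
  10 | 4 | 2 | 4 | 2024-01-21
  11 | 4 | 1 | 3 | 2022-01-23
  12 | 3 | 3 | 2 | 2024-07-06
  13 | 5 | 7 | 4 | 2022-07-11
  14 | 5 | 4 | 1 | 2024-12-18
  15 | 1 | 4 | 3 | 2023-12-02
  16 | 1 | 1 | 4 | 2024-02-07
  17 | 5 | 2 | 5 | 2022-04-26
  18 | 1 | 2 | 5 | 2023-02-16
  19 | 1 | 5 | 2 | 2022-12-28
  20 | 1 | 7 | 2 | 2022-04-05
SELECT AVG(quantity) FROM orders

Execution result:
2.95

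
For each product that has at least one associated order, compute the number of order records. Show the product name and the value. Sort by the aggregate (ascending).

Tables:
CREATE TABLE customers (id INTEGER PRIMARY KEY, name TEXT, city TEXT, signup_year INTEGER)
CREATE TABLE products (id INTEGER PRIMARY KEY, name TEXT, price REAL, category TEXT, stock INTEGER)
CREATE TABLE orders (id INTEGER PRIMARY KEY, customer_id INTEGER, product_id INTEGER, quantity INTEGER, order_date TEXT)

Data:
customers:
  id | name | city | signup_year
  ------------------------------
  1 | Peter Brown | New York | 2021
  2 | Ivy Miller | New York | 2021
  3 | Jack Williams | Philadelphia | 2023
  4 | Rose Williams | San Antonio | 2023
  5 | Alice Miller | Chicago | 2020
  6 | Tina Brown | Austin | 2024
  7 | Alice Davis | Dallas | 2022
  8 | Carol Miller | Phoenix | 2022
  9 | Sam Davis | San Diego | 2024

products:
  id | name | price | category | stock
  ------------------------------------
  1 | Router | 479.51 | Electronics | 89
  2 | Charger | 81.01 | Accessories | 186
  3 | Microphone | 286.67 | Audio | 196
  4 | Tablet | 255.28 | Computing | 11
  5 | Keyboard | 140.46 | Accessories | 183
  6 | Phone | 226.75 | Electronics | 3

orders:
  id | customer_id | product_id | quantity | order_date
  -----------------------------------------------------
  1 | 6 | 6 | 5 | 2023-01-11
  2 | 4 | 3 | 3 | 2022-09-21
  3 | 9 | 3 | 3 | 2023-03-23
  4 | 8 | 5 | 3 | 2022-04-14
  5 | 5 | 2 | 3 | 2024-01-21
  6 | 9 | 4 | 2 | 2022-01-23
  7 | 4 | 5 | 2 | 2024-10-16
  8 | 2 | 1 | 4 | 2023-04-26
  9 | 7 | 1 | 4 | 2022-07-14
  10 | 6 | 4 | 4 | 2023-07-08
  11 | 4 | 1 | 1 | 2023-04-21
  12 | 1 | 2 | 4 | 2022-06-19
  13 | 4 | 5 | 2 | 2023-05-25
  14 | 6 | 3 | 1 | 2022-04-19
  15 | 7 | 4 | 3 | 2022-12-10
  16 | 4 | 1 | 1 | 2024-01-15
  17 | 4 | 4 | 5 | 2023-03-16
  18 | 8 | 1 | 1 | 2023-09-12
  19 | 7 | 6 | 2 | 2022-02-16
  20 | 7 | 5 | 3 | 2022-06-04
SELECT p.name, COUNT(*) AS n FROM orders c JOIN products p ON c.product_id = p.id GROUP BY p.id, p.name ORDER BY n ASC

Execution result:
name | n
Charger | 2
Phone | 2
Microphone | 3
Tablet | 4
Keyboard | 4
Router | 5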